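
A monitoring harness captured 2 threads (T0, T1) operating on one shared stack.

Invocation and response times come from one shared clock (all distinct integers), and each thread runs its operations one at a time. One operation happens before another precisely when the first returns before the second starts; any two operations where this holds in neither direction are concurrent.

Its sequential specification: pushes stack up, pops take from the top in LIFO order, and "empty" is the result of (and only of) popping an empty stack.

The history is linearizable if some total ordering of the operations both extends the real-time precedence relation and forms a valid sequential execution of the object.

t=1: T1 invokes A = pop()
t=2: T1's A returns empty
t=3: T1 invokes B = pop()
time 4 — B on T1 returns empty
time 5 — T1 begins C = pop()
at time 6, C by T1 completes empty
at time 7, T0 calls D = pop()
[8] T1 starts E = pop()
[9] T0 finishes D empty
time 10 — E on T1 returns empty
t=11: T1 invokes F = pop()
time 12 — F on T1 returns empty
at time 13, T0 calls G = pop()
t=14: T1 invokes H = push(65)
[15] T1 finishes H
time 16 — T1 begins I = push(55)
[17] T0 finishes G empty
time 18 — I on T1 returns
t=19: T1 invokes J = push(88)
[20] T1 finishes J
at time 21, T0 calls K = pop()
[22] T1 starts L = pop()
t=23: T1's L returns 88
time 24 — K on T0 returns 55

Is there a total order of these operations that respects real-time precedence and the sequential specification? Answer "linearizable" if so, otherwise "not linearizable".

linearizable

one valid linearization: A, B, C, D, E, F, G, H, I, J, L, K
step 1: A pop() → empty — stack <>
step 2: B pop() → empty — stack <>
step 3: C pop() → empty — stack <>
step 4: D pop() → empty — stack <>
step 5: E pop() → empty — stack <>
step 6: F pop() → empty — stack <>
step 7: G pop() → empty — stack <>
step 8: H push(65) — stack <65>
step 9: I push(55) — stack <65,55>
step 10: J push(88) — stack <65,55,88>
step 11: L pop() → 88 — stack <65,55>
step 12: K pop() → 55 — stack <65>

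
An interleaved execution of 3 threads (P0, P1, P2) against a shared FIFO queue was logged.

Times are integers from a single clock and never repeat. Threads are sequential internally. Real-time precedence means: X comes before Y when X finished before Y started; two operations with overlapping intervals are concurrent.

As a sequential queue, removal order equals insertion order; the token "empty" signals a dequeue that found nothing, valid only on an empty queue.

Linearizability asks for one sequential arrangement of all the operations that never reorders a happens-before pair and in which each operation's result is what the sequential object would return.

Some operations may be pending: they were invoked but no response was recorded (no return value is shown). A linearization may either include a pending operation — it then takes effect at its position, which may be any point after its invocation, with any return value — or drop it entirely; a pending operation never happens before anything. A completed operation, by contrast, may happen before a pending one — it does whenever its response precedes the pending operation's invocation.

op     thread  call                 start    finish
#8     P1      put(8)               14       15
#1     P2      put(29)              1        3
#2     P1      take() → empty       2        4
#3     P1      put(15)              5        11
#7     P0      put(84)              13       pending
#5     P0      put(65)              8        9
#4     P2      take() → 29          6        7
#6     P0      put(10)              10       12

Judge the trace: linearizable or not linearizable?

linearizable

witness order: #2, #1, #3, #4, #5, #6, #7, #8
1. #2 take() → empty, leaving queue <>
2. #1 put(29), leaving queue <29>
3. #3 put(15), leaving queue <29,15>
4. #4 take() → 29, leaving queue <15>
5. #5 put(65), leaving queue <15,65>
6. #6 put(10), leaving queue <15,65,10>
7. #7 put(84) (pending, included), leaving queue <15,65,10,84>
8. #8 put(8), leaving queue <15,65,10,84,8>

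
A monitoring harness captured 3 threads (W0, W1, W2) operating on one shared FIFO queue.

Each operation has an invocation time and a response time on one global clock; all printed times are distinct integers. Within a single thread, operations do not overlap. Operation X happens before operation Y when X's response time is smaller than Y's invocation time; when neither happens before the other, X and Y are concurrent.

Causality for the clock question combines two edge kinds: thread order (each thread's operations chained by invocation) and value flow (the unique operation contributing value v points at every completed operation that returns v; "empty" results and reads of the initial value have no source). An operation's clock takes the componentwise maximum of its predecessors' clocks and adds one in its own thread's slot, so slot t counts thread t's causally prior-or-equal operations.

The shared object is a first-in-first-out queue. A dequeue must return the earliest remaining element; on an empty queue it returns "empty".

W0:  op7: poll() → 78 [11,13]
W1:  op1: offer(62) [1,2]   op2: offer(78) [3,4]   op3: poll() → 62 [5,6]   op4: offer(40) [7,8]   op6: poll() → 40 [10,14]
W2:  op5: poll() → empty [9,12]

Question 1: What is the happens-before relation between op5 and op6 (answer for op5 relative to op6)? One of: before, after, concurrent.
concurrent

op5 spans [9,12], op6 spans [10,14]
the intervals overlap in both directions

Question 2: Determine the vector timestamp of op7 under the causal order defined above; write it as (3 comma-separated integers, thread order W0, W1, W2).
(1, 2, 0)

root op op5, invoked 9: fresh clock plus W2's own tick → (0, 0, 1)
root op op1, invoked 1: fresh clock plus W1's own tick → (0, 1, 0)
VC(op2, invoked at 3): max of VC(op1)=(0, 1, 0), then +1 on thread W1 → (0, 2, 0)
VC(op3, invoked at 5): max of VC(op1)=(0, 1, 0), VC(op2)=(0, 2, 0), then +1 on thread W1 → (0, 3, 0)
VC(op7, invoked at 11): max of VC(op2)=(0, 2, 0), then +1 on thread W0 → (1, 2, 0)
VC(op4, invoked at 7): max of VC(op3)=(0, 3, 0), then +1 on thread W1 → (0, 4, 0)
VC(op6, invoked at 10): max of VC(op4)=(0, 4, 0), then +1 on thread W1 → (0, 5, 0)
target: VC(op7) = (1, 2, 0)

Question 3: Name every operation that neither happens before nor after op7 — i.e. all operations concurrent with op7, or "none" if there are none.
op5, op6

op7 spans [11,13]; an op avoiding the whole window 11..13 is ordered, any other is concurrent
op1 [1,2]: before
op2 [3,4]: before
op3 [5,6]: before
op4 [7,8]: before
op5 [9,12]: concurrent
op6 [10,14]: concurrent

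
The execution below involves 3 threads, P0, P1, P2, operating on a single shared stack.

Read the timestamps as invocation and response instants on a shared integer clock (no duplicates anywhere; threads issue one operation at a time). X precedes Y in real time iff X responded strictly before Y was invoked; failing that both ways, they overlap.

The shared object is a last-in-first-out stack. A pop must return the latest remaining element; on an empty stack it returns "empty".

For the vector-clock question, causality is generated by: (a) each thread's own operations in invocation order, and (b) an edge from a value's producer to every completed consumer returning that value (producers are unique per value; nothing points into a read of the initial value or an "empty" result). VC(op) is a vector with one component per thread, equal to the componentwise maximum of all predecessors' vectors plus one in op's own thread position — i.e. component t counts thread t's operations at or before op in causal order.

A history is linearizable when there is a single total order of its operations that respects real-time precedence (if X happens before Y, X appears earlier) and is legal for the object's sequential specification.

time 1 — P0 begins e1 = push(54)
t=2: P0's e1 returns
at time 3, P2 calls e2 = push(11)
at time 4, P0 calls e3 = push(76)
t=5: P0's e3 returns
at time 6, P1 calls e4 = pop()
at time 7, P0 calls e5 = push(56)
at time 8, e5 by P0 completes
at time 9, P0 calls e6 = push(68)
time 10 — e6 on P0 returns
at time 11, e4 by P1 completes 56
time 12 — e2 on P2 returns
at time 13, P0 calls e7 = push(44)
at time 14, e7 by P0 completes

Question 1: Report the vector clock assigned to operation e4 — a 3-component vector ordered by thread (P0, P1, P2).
no predecessors for e2 (invoked 3): P2 increments from zero → (0, 0, 1)
no predecessors for e1 (invoked 1): P0 increments from zero → (1, 0, 0)
e3 (invocation 4): componentwise max over VC(e1)=(1, 0, 0), +1 at P0, giving (2, 0, 0)
e5 (invocation 7): componentwise max over VC(e3)=(2, 0, 0), +1 at P0, giving (3, 0, 0)
e4 (invocation 6): componentwise max over VC(e5)=(3, 0, 0), +1 at P1, giving (3, 1, 0)
e6 (invocation 9): componentwise max over VC(e5)=(3, 0, 0), +1 at P0, giving (4, 0, 0)
e7 (invocation 13): componentwise max over VC(e6)=(4, 0, 0), +1 at P0, giving (5, 0, 0)
target: VC(e4) = (3, 1, 0)

(3, 1, 0)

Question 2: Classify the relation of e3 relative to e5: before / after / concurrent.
e3 spans [4,5], e5 spans [7,8]
resp(e3)=5 < inv(e5)=7

before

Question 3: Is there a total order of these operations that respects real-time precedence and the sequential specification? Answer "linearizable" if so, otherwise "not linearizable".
witness order: e1, e2, e3, e5, e4, e6, e7
1. e1 push(54), leaving stack <54>
2. e2 push(11), leaving stack <54,11>
3. e3 push(76), leaving stack <54,11,76>
4. e5 push(56), leaving stack <54,11,76,56>
5. e4 pop() → 56, leaving stack <54,11,76>
6. e6 push(68), leaving stack <54,11,76,68>
7. e7 push(44), leaving stack <54,11,76,68,44>

linearizable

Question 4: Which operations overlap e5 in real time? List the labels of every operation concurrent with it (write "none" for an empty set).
e5 runs from 7 to 8; window-overlapping ops are concurrent
e1 [1,2]: before
e2 [3,12]: concurrent
e3 [4,5]: before
e4 [6,11]: concurrent
e6 [9,10]: after
e7 [13,14]: after

e2, e4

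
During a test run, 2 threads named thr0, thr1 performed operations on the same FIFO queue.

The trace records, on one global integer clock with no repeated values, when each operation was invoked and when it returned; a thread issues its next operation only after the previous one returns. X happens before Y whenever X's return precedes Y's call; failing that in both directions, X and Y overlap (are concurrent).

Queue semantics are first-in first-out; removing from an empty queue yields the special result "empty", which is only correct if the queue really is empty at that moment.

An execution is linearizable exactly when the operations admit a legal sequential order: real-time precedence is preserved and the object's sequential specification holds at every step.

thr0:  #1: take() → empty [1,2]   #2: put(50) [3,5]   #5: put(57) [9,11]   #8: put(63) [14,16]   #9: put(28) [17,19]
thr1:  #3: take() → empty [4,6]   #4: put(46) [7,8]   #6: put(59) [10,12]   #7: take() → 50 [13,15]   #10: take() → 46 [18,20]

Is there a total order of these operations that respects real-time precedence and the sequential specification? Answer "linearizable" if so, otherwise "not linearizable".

witness order: #1, #3, #2, #4, #5, #6, #7, #8, #9, #10
1. #1 take() → empty, leaving queue <>
2. #3 take() → empty, leaving queue <>
3. #2 put(50), leaving queue <50>
4. #4 put(46), leaving queue <50,46>
5. #5 put(57), leaving queue <50,46,57>
6. #6 put(59), leaving queue <50,46,57,59>
7. #7 take() → 50, leaving queue <46,57,59>
8. #8 put(63), leaving queue <46,57,59,63>
9. #9 put(28), leaving queue <46,57,59,63,28>
10. #10 take() → 46, leaving queue <57,59,63,28>

linearizable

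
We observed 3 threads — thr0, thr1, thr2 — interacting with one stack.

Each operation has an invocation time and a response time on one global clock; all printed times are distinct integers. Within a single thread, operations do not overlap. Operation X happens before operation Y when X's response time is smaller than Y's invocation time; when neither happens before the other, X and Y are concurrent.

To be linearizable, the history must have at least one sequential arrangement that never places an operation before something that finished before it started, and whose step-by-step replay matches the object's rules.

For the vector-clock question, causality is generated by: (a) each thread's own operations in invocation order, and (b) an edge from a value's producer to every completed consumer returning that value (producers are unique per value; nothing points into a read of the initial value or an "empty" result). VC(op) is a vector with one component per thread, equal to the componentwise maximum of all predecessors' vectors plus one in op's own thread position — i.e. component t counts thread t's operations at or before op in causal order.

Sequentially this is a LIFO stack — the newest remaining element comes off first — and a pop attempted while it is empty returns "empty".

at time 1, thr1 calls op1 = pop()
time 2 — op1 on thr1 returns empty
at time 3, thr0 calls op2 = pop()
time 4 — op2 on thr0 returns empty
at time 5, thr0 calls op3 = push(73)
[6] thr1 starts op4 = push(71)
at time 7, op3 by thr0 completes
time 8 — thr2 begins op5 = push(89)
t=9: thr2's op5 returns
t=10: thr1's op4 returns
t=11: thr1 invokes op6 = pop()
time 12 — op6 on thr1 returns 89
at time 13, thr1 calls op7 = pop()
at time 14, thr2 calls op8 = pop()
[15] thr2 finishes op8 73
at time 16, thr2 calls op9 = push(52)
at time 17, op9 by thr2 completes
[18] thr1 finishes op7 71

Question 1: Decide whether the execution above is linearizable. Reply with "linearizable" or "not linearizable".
linearizable

one valid linearization: op1, op2, op3, op4, op5, op6, op7, op8, op9
step 1: op1 pop() → empty — stack <>
step 2: op2 pop() → empty — stack <>
step 3: op3 push(73) — stack <73>
step 4: op4 push(71) — stack <73,71>
step 5: op5 push(89) — stack <73,71,89>
step 6: op6 pop() → 89 — stack <73,71>
step 7: op7 pop() → 71 — stack <73>
step 8: op8 pop() → 73 — stack <>
step 9: op9 push(52) — stack <52>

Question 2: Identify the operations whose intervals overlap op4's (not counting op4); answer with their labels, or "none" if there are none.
Answer: op3, op5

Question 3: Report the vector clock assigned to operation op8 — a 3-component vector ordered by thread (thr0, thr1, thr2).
Answer: (2, 0, 2)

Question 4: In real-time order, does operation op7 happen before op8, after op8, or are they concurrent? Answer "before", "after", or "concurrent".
Answer: concurrent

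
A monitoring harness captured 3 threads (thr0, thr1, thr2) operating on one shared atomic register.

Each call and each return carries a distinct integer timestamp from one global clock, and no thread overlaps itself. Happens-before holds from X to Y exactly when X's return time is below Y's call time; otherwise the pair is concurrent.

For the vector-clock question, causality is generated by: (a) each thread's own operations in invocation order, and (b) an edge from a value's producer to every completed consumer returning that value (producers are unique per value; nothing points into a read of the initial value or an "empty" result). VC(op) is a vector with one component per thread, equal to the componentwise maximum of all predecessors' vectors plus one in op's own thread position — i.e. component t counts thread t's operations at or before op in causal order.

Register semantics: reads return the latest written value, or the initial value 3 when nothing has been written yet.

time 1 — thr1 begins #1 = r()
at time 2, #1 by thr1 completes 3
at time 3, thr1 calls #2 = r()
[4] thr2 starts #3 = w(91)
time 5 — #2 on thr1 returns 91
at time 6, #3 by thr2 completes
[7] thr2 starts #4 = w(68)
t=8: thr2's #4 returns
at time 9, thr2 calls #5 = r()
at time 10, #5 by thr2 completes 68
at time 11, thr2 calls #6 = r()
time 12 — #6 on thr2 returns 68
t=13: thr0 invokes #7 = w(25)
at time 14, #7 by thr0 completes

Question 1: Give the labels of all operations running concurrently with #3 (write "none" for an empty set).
Answer: #2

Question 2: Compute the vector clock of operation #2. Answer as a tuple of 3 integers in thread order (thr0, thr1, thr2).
Answer: (0, 2, 1)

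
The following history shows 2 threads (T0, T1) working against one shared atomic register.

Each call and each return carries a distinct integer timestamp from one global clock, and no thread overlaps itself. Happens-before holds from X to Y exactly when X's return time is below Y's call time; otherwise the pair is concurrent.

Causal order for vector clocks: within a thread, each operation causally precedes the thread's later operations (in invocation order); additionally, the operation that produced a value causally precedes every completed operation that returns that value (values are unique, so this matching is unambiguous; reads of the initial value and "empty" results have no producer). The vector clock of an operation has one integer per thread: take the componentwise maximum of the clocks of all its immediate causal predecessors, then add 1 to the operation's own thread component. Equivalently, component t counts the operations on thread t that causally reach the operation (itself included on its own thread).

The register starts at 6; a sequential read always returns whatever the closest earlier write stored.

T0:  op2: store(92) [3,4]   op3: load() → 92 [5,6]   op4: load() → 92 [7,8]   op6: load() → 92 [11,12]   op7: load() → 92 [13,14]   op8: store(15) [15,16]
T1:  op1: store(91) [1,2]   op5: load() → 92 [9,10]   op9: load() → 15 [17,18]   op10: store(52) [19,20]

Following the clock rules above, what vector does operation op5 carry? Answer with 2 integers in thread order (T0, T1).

(1, 2)

op1, invoked 1, has no incoming edges; only T1's bump applies → (0, 1)
op2, invoked 3, has no incoming edges; only T0's bump applies → (1, 0)
from VC(op2)=(1, 0), op3 (invoked 5) maxes components and bumps T0 → (2, 0)
from VC(op1)=(0, 1), VC(op2)=(1, 0), op5 (invoked 9) maxes components and bumps T1 → (1, 2)
from VC(op2)=(1, 0), VC(op3)=(2, 0), op4 (invoked 7) maxes components and bumps T0 → (3, 0)
from VC(op2)=(1, 0), VC(op4)=(3, 0), op6 (invoked 11) maxes components and bumps T0 → (4, 0)
from VC(op2)=(1, 0), VC(op6)=(4, 0), op7 (invoked 13) maxes components and bumps T0 → (5, 0)
from VC(op7)=(5, 0), op8 (invoked 15) maxes components and bumps T0 → (6, 0)
from VC(op5)=(1, 2), VC(op8)=(6, 0), op9 (invoked 17) maxes components and bumps T1 → (6, 3)
from VC(op9)=(6, 3), op10 (invoked 19) maxes components and bumps T1 → (6, 4)
target: VC(op5) = (1, 2)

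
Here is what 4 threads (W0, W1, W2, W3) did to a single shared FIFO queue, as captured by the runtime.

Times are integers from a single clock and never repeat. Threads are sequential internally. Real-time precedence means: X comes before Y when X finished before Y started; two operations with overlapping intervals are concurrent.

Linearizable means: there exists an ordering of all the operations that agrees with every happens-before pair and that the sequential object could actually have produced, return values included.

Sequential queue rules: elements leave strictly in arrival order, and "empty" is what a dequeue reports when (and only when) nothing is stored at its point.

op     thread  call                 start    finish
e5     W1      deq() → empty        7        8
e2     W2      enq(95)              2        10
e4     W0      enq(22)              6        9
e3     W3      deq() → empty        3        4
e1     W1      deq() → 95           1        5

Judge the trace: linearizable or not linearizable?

one valid linearization: e2, e1, e3, e5, e4
after step 1 (e2 enq(95)): queue <95>
after step 2 (e1 deq() → 95): queue <>
after step 3 (e3 deq() → empty): queue <>
after step 4 (e5 deq() → empty): queue <>
after step 5 (e4 enq(22)): queue <22>

linearizable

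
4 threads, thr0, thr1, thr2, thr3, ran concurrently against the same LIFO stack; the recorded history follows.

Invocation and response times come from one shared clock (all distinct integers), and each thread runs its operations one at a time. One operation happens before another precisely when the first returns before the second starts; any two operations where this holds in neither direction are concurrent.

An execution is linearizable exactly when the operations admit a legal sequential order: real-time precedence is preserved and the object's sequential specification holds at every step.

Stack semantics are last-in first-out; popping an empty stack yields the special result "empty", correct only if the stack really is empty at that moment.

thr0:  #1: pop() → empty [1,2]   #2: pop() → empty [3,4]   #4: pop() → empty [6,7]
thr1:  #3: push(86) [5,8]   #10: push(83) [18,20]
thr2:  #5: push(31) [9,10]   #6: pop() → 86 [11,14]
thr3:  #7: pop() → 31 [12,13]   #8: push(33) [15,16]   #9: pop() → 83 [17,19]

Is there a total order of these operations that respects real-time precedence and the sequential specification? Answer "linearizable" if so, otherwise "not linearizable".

linearizable

one valid linearization: #1, #2, #4, #3, #5, #7, #6, #8, #10, #9
step 1: #1 pop() → empty — stack <>
step 2: #2 pop() → empty — stack <>
step 3: #4 pop() → empty — stack <>
step 4: #3 push(86) — stack <86>
step 5: #5 push(31) — stack <86,31>
step 6: #7 pop() → 31 — stack <86>
step 7: #6 pop() → 86 — stack <>
step 8: #8 push(33) — stack <33>
step 9: #10 push(83) — stack <33,83>
step 10: #9 pop() → 83 — stack <33>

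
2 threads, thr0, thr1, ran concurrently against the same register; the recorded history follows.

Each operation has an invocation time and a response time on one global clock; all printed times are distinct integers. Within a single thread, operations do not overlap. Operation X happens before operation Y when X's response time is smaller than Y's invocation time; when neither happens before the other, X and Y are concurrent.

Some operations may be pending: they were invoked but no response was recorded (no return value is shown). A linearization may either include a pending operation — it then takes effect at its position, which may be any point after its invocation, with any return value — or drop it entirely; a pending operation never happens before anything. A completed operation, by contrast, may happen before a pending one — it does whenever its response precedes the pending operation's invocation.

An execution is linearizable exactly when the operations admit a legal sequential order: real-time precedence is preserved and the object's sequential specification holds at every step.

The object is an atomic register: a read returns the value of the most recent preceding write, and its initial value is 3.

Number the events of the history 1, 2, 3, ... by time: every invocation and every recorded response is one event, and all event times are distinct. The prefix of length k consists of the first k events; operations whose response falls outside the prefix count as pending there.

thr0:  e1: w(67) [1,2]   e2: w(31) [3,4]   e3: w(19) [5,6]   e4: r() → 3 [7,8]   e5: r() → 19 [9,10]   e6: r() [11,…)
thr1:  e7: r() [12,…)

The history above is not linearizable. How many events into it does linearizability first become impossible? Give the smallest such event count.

8

events 1..7 are linearizable; a witness order is e1, e2, e3:
step 1: e1 w(67) — value 67
step 2: e2 w(31) — value 31
step 3: e3 w(19) — value 19
include event 8 — e4 responding at 8 — and every candidate order breaks
take e1, e2, e3, e4: step 4 already fails, because e4 r() → 3 cannot occur there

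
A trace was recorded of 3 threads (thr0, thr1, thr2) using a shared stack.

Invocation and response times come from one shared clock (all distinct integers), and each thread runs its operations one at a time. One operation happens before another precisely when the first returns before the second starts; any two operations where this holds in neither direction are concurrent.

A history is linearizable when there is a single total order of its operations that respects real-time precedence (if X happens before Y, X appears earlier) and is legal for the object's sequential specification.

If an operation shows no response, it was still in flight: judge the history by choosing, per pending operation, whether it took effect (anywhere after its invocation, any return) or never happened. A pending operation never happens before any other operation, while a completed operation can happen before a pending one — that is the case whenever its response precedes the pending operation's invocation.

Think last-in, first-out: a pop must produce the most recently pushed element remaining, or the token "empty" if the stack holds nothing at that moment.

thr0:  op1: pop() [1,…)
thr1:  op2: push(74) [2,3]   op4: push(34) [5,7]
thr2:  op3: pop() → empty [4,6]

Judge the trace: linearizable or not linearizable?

witness order: op2, op1, op3, op4
after step 1 (op2 push(74)): stack <74>
after step 2 (op1 pop() (pending, included)): stack <>
after step 3 (op3 pop() → empty): stack <>
after step 4 (op4 push(34)): stack <34>

linearizable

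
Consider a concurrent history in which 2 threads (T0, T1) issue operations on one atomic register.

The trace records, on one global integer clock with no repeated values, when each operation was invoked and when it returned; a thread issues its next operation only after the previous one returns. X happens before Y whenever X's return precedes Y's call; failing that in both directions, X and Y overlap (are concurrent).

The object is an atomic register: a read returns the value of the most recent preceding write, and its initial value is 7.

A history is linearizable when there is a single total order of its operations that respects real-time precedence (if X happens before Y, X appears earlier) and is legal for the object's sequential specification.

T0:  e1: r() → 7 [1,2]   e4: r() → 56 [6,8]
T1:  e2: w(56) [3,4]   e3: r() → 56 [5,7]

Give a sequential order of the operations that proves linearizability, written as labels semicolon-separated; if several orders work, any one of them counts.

e1; e2; e3; e4

after step 1 (e1 r() → 7): value 7
after step 2 (e2 w(56)): value 56
after step 3 (e3 r() → 56): value 56
after step 4 (e4 r() → 56): value 56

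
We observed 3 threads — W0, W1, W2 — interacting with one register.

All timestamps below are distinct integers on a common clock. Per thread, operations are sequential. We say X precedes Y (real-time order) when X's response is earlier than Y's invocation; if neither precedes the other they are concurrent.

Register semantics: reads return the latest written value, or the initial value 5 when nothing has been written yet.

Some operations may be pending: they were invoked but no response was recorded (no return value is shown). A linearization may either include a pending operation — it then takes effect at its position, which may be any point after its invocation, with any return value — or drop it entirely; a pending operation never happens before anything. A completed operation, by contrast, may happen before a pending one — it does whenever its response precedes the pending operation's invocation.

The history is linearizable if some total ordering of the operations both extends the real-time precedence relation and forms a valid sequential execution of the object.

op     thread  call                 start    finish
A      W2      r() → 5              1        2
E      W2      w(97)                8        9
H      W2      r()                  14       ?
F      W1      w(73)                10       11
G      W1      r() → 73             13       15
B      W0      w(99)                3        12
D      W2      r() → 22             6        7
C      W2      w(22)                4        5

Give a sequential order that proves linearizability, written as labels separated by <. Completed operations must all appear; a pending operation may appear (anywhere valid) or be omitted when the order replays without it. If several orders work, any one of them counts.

1. A r() → 5, leaving value 5
2. B w(99), leaving value 99
3. C w(22), leaving value 22
4. D r() → 22, leaving value 22
5. E w(97), leaving value 97
6. F w(73), leaving value 73
7. G r() → 73, leaving value 73

A < B < C < D < E < F < G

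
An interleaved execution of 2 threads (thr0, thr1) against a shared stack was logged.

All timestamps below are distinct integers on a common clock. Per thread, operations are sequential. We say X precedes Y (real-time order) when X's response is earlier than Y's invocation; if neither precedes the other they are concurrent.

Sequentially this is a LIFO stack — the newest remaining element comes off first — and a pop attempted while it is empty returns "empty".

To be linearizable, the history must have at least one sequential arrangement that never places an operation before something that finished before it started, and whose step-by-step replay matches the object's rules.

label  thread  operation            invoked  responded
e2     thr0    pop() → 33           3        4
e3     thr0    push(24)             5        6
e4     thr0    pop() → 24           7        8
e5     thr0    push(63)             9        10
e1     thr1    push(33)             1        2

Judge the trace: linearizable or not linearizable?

linearizable

a witness: e1, e2, e3, e4, e5
step 1: e1 push(33) — stack <33>
step 2: e2 pop() → 33 — stack <>
step 3: e3 push(24) — stack <24>
step 4: e4 pop() → 24 — stack <>
step 5: e5 push(63) — stack <63>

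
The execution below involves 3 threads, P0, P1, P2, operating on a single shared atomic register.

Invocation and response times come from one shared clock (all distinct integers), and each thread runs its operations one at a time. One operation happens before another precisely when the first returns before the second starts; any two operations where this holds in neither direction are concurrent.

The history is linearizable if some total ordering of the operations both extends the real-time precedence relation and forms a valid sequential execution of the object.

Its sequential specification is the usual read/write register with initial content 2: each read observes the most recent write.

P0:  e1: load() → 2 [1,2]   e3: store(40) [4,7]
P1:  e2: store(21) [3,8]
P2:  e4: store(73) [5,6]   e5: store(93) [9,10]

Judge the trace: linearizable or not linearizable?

one valid linearization: e1, e2, e3, e4, e5
step 1: e1 load() → 2 — value 2
step 2: e2 store(21) — value 21
step 3: e3 store(40) — value 40
step 4: e4 store(73) — value 73
step 5: e5 store(93) — value 93

linearizable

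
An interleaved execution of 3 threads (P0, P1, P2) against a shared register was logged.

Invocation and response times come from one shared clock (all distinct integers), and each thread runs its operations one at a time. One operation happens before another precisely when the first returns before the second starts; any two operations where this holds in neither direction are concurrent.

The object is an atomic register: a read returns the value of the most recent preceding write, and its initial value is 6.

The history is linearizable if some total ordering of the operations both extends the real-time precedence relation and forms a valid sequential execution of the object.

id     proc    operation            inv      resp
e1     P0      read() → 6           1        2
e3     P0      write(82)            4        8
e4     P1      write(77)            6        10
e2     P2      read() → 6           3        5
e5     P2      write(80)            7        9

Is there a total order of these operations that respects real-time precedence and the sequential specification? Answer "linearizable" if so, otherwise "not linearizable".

witness order: e1, e2, e3, e4, e5
after step 1 (e1 read() → 6): value 6
after step 2 (e2 read() → 6): value 6
after step 3 (e3 write(82)): value 82
after step 4 (e4 write(77)): value 77
after step 5 (e5 write(80)): value 80

linearizable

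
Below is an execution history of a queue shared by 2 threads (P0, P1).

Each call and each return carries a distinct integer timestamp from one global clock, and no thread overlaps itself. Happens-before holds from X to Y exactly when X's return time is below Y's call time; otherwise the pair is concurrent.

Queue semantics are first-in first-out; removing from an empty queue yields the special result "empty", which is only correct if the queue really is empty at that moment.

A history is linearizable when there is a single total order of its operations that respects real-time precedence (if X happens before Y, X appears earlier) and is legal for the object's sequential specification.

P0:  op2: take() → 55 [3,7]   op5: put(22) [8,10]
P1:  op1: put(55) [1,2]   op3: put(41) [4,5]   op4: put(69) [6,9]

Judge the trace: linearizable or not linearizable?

linearizable

one valid linearization: op1, op2, op3, op4, op5
step 1: op1 put(55) — queue <55>
step 2: op2 take() → 55 — queue <>
step 3: op3 put(41) — queue <41>
step 4: op4 put(69) — queue <41,69>
step 5: op5 put(22) — queue <41,69,22>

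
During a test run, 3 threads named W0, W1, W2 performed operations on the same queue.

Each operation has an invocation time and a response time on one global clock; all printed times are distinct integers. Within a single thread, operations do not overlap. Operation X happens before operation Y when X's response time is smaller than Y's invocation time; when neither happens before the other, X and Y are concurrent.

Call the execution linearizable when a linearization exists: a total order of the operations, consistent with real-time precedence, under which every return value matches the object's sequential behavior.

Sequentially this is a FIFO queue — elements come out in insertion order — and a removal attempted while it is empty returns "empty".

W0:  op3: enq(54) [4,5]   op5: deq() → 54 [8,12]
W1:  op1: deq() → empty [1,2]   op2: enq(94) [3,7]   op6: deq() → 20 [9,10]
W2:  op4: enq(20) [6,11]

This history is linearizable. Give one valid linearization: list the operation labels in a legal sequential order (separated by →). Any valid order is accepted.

op1 → op3 → op4 → op2 → op5 → op6

step 1: op1 deq() → empty — queue <>
step 2: op3 enq(54) — queue <54>
step 3: op4 enq(20) — queue <54,20>
step 4: op2 enq(94) — queue <54,20,94>
step 5: op5 deq() → 54 — queue <20,94>
step 6: op6 deq() → 20 — queue <94>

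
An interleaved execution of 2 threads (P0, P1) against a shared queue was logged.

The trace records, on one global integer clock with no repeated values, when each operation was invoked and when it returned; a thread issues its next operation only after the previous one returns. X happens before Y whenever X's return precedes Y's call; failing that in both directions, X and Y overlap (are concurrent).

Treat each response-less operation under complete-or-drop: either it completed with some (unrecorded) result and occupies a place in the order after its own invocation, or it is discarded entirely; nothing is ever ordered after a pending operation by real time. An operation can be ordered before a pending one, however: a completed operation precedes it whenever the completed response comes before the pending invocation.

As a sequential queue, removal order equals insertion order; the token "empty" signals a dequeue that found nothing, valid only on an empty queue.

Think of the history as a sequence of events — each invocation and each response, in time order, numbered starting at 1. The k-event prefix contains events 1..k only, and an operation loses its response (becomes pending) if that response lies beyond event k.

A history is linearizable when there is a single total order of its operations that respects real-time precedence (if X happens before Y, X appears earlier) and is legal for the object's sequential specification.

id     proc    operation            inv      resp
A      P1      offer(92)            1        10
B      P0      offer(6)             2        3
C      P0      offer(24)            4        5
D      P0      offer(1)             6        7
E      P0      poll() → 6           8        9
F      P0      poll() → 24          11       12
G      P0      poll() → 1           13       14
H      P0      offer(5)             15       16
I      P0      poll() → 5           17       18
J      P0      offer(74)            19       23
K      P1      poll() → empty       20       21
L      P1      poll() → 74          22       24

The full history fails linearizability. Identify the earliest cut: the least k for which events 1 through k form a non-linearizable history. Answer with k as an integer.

events 1..17 are linearizable; a witness order is B, C, D, A, E, F, G, H:
1. B offer(6), leaving queue <6>
2. C offer(24), leaving queue <6,24>
3. D offer(1), leaving queue <6,24,1>
4. A offer(92), leaving queue <6,24,1,92>
5. E poll() → 6, leaving queue <24,1,92>
6. F poll() → 24, leaving queue <1,92>
7. G poll() → 1, leaving queue <92>
8. H offer(5), leaving queue <92,5>
once event 18 joins (I's response, time 18), exhaustive search finds no witness
take A, B, C, D, E, F, G, H, I: step 5 already fails, because E poll() → 6 cannot occur there
take B, A, C, D, E, F, G, H, I: step 6 already fails, because F poll() → 24 cannot occur there

18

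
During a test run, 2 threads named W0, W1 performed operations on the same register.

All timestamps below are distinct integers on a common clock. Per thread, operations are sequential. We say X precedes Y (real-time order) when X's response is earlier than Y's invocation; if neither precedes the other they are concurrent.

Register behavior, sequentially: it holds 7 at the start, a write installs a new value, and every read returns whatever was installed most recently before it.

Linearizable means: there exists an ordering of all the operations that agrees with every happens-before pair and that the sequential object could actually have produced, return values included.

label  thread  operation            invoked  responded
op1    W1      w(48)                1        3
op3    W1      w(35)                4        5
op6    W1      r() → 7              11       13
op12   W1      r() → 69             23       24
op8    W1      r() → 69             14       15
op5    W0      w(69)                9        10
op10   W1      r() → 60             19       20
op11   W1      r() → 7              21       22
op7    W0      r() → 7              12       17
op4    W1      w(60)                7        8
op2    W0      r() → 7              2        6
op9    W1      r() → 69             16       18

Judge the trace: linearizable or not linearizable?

not linearizable

prefix check: 1..12 passes, 1..13 fails once op6's time-13 response joins
6 completed operations, 3 real-time-consistent orders — every register replay fails
every completion of the 1 pending operation (op7) was checked; none linearizes
take op1, op2, op3, op4, op5, op6 (pending dropped): step 2 already fails, because op2 r() → 7 cannot occur there
take op1, op3, op2, op4, op5, op6 (pending dropped): step 3 already fails, because op2 r() → 7 cannot occur there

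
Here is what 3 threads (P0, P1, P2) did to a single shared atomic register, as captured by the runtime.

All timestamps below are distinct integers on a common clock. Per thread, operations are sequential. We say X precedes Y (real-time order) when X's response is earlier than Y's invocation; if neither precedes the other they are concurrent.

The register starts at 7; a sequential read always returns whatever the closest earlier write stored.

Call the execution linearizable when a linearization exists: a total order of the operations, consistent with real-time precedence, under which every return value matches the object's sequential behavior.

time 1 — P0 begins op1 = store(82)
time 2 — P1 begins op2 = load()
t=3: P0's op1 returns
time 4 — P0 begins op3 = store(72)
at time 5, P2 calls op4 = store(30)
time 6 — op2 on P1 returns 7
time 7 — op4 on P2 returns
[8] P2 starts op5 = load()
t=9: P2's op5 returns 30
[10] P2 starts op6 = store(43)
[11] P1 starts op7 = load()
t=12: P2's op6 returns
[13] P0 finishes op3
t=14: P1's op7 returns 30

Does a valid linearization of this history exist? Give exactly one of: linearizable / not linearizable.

a witness: op2, op1, op3, op4, op5, op7, op6
1. op2 load() → 7, leaving value 7
2. op1 store(82), leaving value 82
3. op3 store(72), leaving value 72
4. op4 store(30), leaving value 30
5. op5 load() → 30, leaving value 30
6. op7 load() → 30, leaving value 30
7. op6 store(43), leaving value 43

linearizable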